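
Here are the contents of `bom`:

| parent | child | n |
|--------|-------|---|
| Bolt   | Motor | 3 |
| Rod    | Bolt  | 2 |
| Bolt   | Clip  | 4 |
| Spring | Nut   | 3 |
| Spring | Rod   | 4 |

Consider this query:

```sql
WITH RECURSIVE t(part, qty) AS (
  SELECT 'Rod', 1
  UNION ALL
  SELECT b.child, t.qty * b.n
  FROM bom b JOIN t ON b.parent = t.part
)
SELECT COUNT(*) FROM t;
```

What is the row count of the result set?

Base: (Rod, qty=1).
Iteration 1: components of {Rod} -> Bolt = 1*2 = 2.
Iteration 2: components of {Bolt} -> Clip = 2*4 = 8, Motor = 2*3 = 6.
Iteration 3: no further components; recursion stops.
Total rows emitted: 4.

4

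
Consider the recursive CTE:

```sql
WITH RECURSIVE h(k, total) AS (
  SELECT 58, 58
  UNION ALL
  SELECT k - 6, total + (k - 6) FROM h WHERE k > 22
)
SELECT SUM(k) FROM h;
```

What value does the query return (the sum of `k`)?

280

Base: k=58, total=58.
Iteration 1: 58 > 22 holds -> k = 58 - 6 = 52, total = 58 + 52 = 110.
Iteration 2: 52 > 22 holds -> k = 52 - 6 = 46, total = 110 + 46 = 156.
Iteration 3: 46 > 22 holds -> k = 46 - 6 = 40, total = 156 + 40 = 196.
Iteration 4: 40 > 22 holds -> k = 40 - 6 = 34, total = 196 + 34 = 230.
Iteration 5: 34 > 22 holds -> k = 34 - 6 = 28, total = 230 + 28 = 258.
Iteration 6: 28 > 22 holds -> k = 28 - 6 = 22, total = 258 + 22 = 280.
Iteration 7: 22 > 22 fails; recursion stops.
SUM(k) = 58 + 52 + 46 + 40 + 34 + 28 + 22 = 280.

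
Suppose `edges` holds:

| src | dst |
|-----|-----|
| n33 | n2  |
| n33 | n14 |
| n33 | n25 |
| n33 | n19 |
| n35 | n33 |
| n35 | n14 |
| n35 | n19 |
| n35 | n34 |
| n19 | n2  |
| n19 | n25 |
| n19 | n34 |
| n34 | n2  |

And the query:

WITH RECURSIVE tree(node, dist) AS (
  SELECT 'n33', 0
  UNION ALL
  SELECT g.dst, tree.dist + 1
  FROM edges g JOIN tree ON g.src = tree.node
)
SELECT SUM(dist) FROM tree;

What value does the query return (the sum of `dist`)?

Base: (n33, dist=0).
Iteration 1: edges from {n33} -> (n14, dist=1), (n19, dist=1), (n2, dist=1), (n25, dist=1).
Iteration 2: edges from {n14,n19,n2,n25} -> (n2, dist=2), (n25, dist=2), (n34, dist=2).
Iteration 3: edges from {n2,n25,n34} -> (n2, dist=3).
Iteration 4: no outgoing edges from {n2}; recursion stops.
SUM(dist) = 0 + 1 + 1 + 1 + 1 + 2 + 2 + 2 + 3 = 13.

13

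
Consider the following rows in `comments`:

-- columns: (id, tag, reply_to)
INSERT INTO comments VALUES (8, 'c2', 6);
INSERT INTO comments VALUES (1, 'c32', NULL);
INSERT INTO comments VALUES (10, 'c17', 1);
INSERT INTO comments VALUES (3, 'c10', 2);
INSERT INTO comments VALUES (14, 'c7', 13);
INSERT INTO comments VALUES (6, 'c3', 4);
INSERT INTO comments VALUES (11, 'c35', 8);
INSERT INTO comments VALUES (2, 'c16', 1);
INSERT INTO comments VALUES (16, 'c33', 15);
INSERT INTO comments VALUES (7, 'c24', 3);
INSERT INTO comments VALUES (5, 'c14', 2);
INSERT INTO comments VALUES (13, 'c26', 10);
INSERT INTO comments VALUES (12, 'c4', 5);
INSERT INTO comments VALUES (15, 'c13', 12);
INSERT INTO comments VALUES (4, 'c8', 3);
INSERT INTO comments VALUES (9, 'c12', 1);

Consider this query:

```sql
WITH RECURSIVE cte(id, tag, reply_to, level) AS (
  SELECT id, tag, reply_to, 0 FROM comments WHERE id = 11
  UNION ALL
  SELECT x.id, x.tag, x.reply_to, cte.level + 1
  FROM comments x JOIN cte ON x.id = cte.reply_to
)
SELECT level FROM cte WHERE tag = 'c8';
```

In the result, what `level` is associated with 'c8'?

Base: id=11 (c35), reply_to=8, level 0.
Iteration 1: join on id=8 -> c2 (id 8, reply_to=6, level 1).
Iteration 2: join on id=6 -> c3 (id 6, reply_to=4, level 2).
Iteration 3: join on id=4 -> c8 (id 4, reply_to=3, level 3).
Iteration 4: join on id=3 -> c10 (id 3, reply_to=2, level 4).
Iteration 5: join on id=2 -> c16 (id 2, reply_to=1, level 5).
Iteration 6: join on id=1 -> c32 (id 1, reply_to=NULL, level 6).
Iteration 7: reply_to is NULL; no match; recursion stops.

3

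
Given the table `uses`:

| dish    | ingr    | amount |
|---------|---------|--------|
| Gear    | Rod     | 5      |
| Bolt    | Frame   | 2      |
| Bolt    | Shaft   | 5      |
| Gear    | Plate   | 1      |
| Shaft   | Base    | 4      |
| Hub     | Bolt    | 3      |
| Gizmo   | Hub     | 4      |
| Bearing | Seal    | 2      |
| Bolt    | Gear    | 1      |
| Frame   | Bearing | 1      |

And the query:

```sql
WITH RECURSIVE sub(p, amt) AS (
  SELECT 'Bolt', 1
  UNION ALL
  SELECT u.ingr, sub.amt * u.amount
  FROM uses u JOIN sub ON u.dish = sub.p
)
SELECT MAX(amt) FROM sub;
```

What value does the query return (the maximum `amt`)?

20

Base: (Bolt, amt=1).
Iteration 1: components of {Bolt} -> Frame = 1*2 = 2, Gear = 1*1 = 1, Shaft = 1*5 = 5.
Iteration 2: components of {Frame,Gear,Shaft} -> Base = 5*4 = 20, Bearing = 2*1 = 2, Plate = 1*1 = 1, Rod = 1*5 = 5.
Iteration 3: components of {Base,Bearing,Plate,Rod} -> Seal = 2*2 = 4.
Iteration 4: no further components; recursion stops.
amt values: 1, 1, 2, 5, 1, 5, 2, 20, 4; the maximum is 20.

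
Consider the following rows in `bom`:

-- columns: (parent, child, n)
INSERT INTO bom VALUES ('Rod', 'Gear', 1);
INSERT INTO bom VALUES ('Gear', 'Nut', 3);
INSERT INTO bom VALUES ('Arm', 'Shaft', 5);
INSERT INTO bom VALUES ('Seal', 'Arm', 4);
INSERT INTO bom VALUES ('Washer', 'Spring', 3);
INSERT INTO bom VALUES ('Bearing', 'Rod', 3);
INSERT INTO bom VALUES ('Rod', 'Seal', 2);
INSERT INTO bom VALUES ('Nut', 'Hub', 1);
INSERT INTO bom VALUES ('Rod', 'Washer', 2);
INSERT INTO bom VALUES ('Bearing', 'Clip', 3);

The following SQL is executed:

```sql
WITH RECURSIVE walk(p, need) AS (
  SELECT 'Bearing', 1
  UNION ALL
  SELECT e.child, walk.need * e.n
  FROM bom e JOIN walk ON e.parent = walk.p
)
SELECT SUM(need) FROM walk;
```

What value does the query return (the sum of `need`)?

202

Base: (Bearing, need=1).
Iteration 1: components of {Bearing} -> Clip = 1*3 = 3, Rod = 1*3 = 3.
Iteration 2: components of {Clip,Rod} -> Gear = 3*1 = 3, Seal = 3*2 = 6, Washer = 3*2 = 6.
Iteration 3: components of {Gear,Seal,Washer} -> Arm = 6*4 = 24, Nut = 3*3 = 9, Spring = 6*3 = 18.
Iteration 4: components of {Arm,Nut,Spring} -> Hub = 9*1 = 9, Shaft = 24*5 = 120.
Iteration 5: no further components; recursion stops.
SUM(need) = 1 + 3 + 3 + 3 + 6 + 6 + 9 + 24 + 18 + 9 + 120 = 202.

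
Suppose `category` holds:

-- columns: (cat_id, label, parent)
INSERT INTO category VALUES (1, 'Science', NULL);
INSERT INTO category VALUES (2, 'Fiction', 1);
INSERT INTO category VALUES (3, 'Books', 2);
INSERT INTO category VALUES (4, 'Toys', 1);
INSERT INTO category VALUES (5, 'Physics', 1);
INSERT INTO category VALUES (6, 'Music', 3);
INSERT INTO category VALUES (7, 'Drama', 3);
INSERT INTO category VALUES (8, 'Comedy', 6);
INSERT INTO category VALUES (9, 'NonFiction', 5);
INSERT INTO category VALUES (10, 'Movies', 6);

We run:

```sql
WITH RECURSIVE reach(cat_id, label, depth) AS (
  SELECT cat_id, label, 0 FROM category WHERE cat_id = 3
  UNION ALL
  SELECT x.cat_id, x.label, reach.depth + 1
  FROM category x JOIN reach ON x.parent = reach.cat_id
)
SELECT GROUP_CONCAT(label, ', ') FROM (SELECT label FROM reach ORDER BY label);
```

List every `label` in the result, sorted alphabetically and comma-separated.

Base: cat_id=3 (Books) at depth 0.
Iteration 1: rows with parent in {3} -> Music (id 6, depth 1), Drama (id 7, depth 1).
Iteration 2: rows with parent in {6,7} -> Comedy (id 8, depth 2), Movies (id 10, depth 2).
Iteration 3: no rows with parent in {8,10}; recursion stops.

Books, Comedy, Drama, Movies, Music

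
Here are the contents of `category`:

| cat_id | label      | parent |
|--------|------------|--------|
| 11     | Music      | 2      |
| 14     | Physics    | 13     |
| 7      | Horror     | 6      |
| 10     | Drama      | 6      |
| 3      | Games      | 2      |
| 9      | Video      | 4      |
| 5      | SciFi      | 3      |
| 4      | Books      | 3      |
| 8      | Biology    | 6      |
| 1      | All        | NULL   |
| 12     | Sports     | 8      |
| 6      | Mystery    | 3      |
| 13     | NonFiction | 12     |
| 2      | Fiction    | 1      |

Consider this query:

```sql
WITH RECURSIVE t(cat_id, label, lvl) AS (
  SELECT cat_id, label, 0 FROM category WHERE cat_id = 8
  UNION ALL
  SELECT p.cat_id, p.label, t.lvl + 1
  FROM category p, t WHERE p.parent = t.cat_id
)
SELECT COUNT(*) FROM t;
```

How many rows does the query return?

Base: cat_id=8 (Biology) at lvl 0.
Iteration 1: rows with parent in {8} -> Sports (id 12, lvl 1).
Iteration 2: rows with parent in {12} -> NonFiction (id 13, lvl 2).
Iteration 3: rows with parent in {13} -> Physics (id 14, lvl 3).
Iteration 4: no rows with parent in {14}; recursion stops.
Total rows emitted: 4.

4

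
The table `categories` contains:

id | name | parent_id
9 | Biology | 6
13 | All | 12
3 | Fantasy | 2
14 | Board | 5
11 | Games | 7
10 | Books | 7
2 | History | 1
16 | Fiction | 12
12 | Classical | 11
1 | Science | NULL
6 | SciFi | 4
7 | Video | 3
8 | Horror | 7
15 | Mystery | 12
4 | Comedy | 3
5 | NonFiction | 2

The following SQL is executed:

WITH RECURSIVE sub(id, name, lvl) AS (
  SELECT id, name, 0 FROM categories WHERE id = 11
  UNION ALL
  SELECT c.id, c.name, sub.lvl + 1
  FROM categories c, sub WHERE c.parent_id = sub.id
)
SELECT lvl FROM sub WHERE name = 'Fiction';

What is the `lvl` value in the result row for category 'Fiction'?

Base: id=11 (Games) at lvl 0.
Iteration 1: rows with parent_id in {11} -> Classical (id 12, lvl 1).
Iteration 2: rows with parent_id in {12} -> All (id 13, lvl 2), Mystery (id 15, lvl 2), Fiction (id 16, lvl 2).
Iteration 3: no rows with parent_id in {13,15,16}; recursion stops.

2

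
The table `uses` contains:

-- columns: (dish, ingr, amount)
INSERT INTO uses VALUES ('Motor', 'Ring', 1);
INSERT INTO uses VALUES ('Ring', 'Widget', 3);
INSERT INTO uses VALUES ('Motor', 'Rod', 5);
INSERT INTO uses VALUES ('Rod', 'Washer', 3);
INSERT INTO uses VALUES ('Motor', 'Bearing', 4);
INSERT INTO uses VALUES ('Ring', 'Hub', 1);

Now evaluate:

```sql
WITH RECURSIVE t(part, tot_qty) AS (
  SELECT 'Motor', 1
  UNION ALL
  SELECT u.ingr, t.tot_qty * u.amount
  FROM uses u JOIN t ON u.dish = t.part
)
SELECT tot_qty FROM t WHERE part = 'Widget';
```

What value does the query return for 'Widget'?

Base: (Motor, tot_qty=1).
Iteration 1: components of {Motor} -> Bearing = 1*4 = 4, Ring = 1*1 = 1, Rod = 1*5 = 5.
Iteration 2: components of {Bearing,Ring,Rod} -> Hub = 1*1 = 1, Washer = 5*3 = 15, Widget = 1*3 = 3.
Iteration 3: no further components; recursion stops.

3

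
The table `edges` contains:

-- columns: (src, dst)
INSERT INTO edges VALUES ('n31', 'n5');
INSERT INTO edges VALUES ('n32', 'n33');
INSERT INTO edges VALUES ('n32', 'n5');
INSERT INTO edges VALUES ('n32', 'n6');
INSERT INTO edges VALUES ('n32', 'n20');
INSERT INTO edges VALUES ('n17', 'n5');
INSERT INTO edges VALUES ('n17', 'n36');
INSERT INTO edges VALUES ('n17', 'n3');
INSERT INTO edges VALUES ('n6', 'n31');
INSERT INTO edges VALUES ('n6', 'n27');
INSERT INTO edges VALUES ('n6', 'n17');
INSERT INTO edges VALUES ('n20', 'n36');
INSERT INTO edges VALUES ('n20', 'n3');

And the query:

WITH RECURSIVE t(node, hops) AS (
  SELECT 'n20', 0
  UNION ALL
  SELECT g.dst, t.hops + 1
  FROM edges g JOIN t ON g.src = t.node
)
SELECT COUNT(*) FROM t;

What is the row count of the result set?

3

Base: (n20, hops=0).
Iteration 1: edges from {n20} -> (n3, hops=1), (n36, hops=1).
Iteration 2: no outgoing edges from {n3,n36}; recursion stops.
Total rows emitted: 3.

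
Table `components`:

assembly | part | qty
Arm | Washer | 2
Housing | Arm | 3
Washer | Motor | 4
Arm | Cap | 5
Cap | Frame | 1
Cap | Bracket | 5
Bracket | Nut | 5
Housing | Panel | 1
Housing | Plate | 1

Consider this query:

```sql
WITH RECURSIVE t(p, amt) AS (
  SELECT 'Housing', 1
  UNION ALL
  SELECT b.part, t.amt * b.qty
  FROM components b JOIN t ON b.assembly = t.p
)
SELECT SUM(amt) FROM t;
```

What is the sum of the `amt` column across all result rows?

Base: (Housing, amt=1).
Iteration 1: components of {Housing} -> Arm = 1*3 = 3, Panel = 1*1 = 1, Plate = 1*1 = 1.
Iteration 2: components of {Arm,Panel,Plate} -> Cap = 3*5 = 15, Washer = 3*2 = 6.
Iteration 3: components of {Cap,Washer} -> Bracket = 15*5 = 75, Frame = 15*1 = 15, Motor = 6*4 = 24.
Iteration 4: components of {Bracket,Frame,Motor} -> Nut = 75*5 = 375.
Iteration 5: no further components; recursion stops.
SUM(amt) = 1 + 3 + 1 + 1 + 6 + 15 + 24 + 75 + 15 + 375 = 516.

516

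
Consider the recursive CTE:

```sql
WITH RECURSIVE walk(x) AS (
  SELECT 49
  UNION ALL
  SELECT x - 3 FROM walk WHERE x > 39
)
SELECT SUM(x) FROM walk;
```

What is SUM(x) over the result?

Base: x=49.
Iteration 1: 49 > 39 holds -> x = 49 - 3 = 46.
Iteration 2: 46 > 39 holds -> x = 46 - 3 = 43.
Iteration 3: 43 > 39 holds -> x = 43 - 3 = 40.
Iteration 4: 40 > 39 holds -> x = 40 - 3 = 37.
Iteration 5: 37 > 39 fails; recursion stops.
SUM(x) = 49 + 46 + 43 + 40 + 37 = 215.

215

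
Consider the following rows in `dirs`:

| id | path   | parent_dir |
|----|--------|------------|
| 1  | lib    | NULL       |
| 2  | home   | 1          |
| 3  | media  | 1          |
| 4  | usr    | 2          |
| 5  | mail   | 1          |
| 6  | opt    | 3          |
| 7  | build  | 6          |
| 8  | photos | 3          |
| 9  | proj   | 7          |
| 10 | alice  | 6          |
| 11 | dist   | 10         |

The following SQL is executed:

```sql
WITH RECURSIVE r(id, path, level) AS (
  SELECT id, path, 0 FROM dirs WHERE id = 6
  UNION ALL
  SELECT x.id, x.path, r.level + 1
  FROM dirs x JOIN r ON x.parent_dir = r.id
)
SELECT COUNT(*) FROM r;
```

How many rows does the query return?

Base: id=6 (opt) at level 0.
Iteration 1: rows with parent_dir in {6} -> build (id 7, level 1), alice (id 10, level 1).
Iteration 2: rows with parent_dir in {7,10} -> proj (id 9, level 2), dist (id 11, level 2).
Iteration 3: no rows with parent_dir in {9,11}; recursion stops.
Total rows emitted: 5.

5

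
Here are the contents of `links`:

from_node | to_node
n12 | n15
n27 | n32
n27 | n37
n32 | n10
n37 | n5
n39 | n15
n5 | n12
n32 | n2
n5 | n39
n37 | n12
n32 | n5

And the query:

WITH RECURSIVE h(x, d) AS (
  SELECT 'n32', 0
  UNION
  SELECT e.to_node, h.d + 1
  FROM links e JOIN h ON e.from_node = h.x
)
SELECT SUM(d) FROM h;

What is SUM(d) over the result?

10

Base: (n32, d=0).
Iteration 1: edges from {n32} -> (n10, d=1), (n2, d=1), (n5, d=1).
Iteration 2: edges from {n10,n2,n5} -> (n12, d=2), (n39, d=2).
Iteration 3: edges from {n12,n39} -> (n15, d=3). [UNION drops 1 duplicate row(s)]
Iteration 4: no outgoing edges from {n15}; recursion stops.
SUM(d) = 0 + 1 + 1 + 1 + 2 + 2 + 3 = 10.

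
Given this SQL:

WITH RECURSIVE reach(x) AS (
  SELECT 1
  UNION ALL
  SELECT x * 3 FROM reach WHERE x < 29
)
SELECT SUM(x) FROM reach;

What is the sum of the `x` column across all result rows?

Base: x=1.
Iteration 1: 1 < 29 holds -> x = 1 * 3 = 3.
Iteration 2: 3 < 29 holds -> x = 3 * 3 = 9.
Iteration 3: 9 < 29 holds -> x = 9 * 3 = 27.
Iteration 4: 27 < 29 holds -> x = 27 * 3 = 81.
Iteration 5: 81 < 29 fails; recursion stops.
SUM(x) = 1 + 3 + 9 + 27 + 81 = 121.

121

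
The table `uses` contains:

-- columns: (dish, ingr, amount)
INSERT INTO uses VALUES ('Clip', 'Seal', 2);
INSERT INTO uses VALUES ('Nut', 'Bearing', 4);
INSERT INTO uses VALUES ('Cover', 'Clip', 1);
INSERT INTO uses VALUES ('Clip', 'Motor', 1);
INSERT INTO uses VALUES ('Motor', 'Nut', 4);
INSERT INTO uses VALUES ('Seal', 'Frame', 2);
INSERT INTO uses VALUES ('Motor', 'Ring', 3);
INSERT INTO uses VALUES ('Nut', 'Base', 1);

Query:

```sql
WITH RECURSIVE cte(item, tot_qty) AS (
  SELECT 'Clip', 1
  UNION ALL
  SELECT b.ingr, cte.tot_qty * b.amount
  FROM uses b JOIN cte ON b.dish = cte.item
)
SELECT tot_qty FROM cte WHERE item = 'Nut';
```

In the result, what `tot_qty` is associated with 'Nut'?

Base: (Clip, tot_qty=1).
Iteration 1: components of {Clip} -> Motor = 1*1 = 1, Seal = 1*2 = 2.
Iteration 2: components of {Motor,Seal} -> Frame = 2*2 = 4, Nut = 1*4 = 4, Ring = 1*3 = 3.
Iteration 3: components of {Frame,Nut,Ring} -> Base = 4*1 = 4, Bearing = 4*4 = 16.
Iteration 4: no further components; recursion stops.

4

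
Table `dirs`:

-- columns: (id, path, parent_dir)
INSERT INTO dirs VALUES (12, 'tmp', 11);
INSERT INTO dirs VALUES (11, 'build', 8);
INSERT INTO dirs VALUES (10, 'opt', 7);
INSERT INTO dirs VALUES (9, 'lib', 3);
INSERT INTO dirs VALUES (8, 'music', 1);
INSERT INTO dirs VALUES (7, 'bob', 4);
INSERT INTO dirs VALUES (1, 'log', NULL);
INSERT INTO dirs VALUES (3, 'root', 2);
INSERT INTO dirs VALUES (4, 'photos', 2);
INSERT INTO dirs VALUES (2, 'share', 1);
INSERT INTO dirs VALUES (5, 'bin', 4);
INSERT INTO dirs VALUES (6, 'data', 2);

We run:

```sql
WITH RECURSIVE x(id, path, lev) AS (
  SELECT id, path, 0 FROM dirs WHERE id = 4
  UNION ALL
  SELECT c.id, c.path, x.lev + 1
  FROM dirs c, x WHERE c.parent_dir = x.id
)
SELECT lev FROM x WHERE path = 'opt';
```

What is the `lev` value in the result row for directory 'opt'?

Base: id=4 (photos) at lev 0.
Iteration 1: rows with parent_dir in {4} -> bin (id 5, lev 1), bob (id 7, lev 1).
Iteration 2: rows with parent_dir in {5,7} -> opt (id 10, lev 2).
Iteration 3: no rows with parent_dir in {10}; recursion stops.

2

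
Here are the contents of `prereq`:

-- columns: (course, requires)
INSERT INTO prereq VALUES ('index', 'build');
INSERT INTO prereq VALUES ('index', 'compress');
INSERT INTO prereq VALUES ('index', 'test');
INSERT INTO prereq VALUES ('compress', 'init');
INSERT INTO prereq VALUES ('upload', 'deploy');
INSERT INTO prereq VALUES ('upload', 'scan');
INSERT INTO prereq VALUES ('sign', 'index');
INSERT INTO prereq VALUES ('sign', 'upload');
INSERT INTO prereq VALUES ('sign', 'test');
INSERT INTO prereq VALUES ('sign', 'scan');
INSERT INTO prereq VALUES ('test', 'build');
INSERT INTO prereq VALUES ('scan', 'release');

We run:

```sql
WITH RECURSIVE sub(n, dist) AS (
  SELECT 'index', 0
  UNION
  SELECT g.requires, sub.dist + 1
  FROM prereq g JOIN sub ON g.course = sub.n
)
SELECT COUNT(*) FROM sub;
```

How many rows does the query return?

6

Base: (index, dist=0).
Iteration 1: edges from {index} -> (build, dist=1), (compress, dist=1), (test, dist=1).
Iteration 2: edges from {build,compress,test} -> (build, dist=2), (init, dist=2).
Iteration 3: no outgoing edges from {build,init}; recursion stops.
Total rows emitted: 6.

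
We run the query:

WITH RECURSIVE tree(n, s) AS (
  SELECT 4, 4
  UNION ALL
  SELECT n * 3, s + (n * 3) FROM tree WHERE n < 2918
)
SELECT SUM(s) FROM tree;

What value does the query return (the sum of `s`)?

Base: n=4, s=4.
Iteration 1: 4 < 2918 holds -> n = 4 * 3 = 12, s = 4 + 12 = 16.
Iteration 2: 12 < 2918 holds -> n = 12 * 3 = 36, s = 16 + 36 = 52.
Iteration 3: 36 < 2918 holds -> n = 36 * 3 = 108, s = 52 + 108 = 160.
Iteration 4: 108 < 2918 holds -> n = 108 * 3 = 324, s = 160 + 324 = 484.
Iteration 5: 324 < 2918 holds -> n = 324 * 3 = 972, s = 484 + 972 = 1456.
Iteration 6: 972 < 2918 holds -> n = 972 * 3 = 2916, s = 1456 + 2916 = 4372.
Iteration 7: 2916 < 2918 holds -> n = 2916 * 3 = 8748, s = 4372 + 8748 = 13120.
Iteration 8: 8748 < 2918 fails; recursion stops.
SUM(s) = 4 + 16 + 52 + 160 + 484 + 1456 + 4372 + 13120 = 19664.

19664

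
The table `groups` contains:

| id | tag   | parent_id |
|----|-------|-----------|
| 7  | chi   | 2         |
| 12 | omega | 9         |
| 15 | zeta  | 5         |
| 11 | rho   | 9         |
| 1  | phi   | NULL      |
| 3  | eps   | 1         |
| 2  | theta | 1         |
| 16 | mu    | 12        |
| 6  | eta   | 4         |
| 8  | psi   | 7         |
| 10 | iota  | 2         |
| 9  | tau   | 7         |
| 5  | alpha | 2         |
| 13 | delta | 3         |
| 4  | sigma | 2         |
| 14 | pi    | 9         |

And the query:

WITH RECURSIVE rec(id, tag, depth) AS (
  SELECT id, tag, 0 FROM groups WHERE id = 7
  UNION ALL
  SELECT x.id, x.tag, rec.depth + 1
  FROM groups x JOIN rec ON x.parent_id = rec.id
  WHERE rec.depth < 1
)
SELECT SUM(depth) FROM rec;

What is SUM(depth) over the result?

Base: id=7 (chi) at depth 0.
Iteration 1: rows with parent_id in {7} -> psi (id 8, depth 1), tau (id 9, depth 1).
Iteration 2: depth < 1 fails for all current rows; recursion stops.
SUM(depth) = 0 + 1 + 1 = 2.

2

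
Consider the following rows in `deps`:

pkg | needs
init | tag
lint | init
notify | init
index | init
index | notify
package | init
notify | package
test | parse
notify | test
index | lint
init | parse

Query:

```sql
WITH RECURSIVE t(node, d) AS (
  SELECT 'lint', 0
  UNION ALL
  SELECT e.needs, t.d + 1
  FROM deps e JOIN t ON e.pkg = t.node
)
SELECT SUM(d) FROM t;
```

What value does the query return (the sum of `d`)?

5

Base: (lint, d=0).
Iteration 1: edges from {lint} -> (init, d=1).
Iteration 2: edges from {init} -> (parse, d=2), (tag, d=2).
Iteration 3: no outgoing edges from {parse,tag}; recursion stops.
SUM(d) = 0 + 1 + 2 + 2 = 5.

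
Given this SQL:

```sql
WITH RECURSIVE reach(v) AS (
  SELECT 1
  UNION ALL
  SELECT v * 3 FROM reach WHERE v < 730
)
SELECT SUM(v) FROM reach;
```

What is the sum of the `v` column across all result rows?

3280

Base: v=1.
Iteration 1: 1 < 730 holds -> v = 1 * 3 = 3.
Iteration 2: 3 < 730 holds -> v = 3 * 3 = 9.
Iteration 3: 9 < 730 holds -> v = 9 * 3 = 27.
Iteration 4: 27 < 730 holds -> v = 27 * 3 = 81.
Iteration 5: 81 < 730 holds -> v = 81 * 3 = 243.
Iteration 6: 243 < 730 holds -> v = 243 * 3 = 729.
Iteration 7: 729 < 730 holds -> v = 729 * 3 = 2187.
Iteration 8: 2187 < 730 fails; recursion stops.
SUM(v) = 1 + 3 + 9 + 27 + 81 + 243 + 729 + 2187 = 3280.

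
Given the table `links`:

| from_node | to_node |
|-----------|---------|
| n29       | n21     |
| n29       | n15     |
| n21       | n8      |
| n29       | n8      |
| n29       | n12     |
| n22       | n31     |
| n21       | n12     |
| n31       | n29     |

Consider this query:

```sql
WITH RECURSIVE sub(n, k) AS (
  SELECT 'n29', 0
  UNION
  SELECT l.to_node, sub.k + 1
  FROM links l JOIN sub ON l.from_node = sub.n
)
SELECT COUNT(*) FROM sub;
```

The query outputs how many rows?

Base: (n29, k=0).
Iteration 1: edges from {n29} -> (n12, k=1), (n15, k=1), (n21, k=1), (n8, k=1).
Iteration 2: edges from {n12,n15,n21,n8} -> (n12, k=2), (n8, k=2).
Iteration 3: no outgoing edges from {n12,n8}; recursion stops.
Total rows emitted: 7.

7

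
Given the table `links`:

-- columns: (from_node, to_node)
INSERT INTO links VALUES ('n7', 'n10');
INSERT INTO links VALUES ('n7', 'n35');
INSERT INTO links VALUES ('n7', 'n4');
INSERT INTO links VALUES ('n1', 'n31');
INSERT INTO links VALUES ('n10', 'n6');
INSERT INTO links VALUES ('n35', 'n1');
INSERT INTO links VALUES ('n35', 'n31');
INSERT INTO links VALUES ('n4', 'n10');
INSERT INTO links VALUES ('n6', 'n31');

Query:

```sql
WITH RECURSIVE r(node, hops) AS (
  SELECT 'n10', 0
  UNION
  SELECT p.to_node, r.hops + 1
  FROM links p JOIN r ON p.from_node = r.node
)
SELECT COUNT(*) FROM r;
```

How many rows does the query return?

3

Base: (n10, hops=0).
Iteration 1: edges from {n10} -> (n6, hops=1).
Iteration 2: edges from {n6} -> (n31, hops=2).
Iteration 3: no outgoing edges from {n31}; recursion stops.
Total rows emitted: 3.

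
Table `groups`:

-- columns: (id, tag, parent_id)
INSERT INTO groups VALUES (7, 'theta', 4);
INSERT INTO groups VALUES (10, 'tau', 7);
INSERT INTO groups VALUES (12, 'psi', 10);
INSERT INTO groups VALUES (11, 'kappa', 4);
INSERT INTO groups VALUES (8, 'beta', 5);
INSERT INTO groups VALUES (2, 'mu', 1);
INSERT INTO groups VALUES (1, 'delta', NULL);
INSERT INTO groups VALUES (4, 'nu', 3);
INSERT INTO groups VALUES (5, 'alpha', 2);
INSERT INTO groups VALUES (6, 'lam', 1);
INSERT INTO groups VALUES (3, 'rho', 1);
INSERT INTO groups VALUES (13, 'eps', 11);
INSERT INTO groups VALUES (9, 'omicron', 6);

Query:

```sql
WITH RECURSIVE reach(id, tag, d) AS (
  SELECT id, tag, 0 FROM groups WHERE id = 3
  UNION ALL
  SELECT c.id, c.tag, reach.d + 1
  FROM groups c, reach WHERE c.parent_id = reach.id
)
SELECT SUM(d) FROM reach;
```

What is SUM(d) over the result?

Base: id=3 (rho) at d 0.
Iteration 1: rows with parent_id in {3} -> nu (id 4, d 1).
Iteration 2: rows with parent_id in {4} -> theta (id 7, d 2), kappa (id 11, d 2).
Iteration 3: rows with parent_id in {7,11} -> tau (id 10, d 3), eps (id 13, d 3).
Iteration 4: rows with parent_id in {10,13} -> psi (id 12, d 4).
Iteration 5: no rows with parent_id in {12}; recursion stops.
SUM(d) = 0 + 1 + 2 + 2 + 3 + 3 + 4 = 15.

15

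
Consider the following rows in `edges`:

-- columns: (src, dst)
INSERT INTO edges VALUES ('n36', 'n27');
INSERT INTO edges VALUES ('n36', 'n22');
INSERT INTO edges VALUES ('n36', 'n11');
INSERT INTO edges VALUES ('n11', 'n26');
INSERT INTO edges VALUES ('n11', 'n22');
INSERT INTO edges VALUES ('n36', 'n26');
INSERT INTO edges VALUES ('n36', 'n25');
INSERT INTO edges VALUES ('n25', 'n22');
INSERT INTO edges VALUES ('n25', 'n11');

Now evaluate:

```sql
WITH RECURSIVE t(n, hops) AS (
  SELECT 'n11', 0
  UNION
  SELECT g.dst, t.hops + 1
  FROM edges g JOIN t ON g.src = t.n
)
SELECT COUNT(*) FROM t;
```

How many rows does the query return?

Base: (n11, hops=0).
Iteration 1: edges from {n11} -> (n22, hops=1), (n26, hops=1).
Iteration 2: no outgoing edges from {n22,n26}; recursion stops.
Total rows emitted: 3.

3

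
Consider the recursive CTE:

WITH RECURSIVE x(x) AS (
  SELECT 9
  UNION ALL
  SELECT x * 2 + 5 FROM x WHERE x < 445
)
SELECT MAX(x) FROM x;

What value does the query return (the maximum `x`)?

Base: x=9.
Iteration 1: 9 < 445 holds -> x = 9 * 2 + 5 = 23.
Iteration 2: 23 < 445 holds -> x = 23 * 2 + 5 = 51.
Iteration 3: 51 < 445 holds -> x = 51 * 2 + 5 = 107.
Iteration 4: 107 < 445 holds -> x = 107 * 2 + 5 = 219.
Iteration 5: 219 < 445 holds -> x = 219 * 2 + 5 = 443.
Iteration 6: 443 < 445 holds -> x = 443 * 2 + 5 = 891.
Iteration 7: 891 < 445 fails; recursion stops.
x values: 9, 23, 51, 107, 219, 443, 891; the maximum is 891.

891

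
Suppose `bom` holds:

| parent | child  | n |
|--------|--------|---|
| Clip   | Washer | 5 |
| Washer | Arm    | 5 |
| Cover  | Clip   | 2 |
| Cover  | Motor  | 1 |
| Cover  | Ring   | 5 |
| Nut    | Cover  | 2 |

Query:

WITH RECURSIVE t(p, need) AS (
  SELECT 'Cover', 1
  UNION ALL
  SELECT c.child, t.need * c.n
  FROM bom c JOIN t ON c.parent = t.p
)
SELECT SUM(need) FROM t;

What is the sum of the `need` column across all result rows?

Base: (Cover, need=1).
Iteration 1: components of {Cover} -> Clip = 1*2 = 2, Motor = 1*1 = 1, Ring = 1*5 = 5.
Iteration 2: components of {Clip,Motor,Ring} -> Washer = 2*5 = 10.
Iteration 3: components of {Washer} -> Arm = 10*5 = 50.
Iteration 4: no further components; recursion stops.
SUM(need) = 1 + 2 + 1 + 5 + 10 + 50 = 69.

69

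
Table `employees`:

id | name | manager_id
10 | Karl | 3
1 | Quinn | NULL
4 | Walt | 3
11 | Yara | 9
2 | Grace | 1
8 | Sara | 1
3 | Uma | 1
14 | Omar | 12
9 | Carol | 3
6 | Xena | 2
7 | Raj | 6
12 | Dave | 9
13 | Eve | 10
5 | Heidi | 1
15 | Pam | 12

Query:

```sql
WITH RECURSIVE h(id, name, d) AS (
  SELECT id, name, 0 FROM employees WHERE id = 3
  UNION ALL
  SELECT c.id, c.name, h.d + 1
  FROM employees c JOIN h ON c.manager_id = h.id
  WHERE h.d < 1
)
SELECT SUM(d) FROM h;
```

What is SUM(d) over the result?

Base: id=3 (Uma) at d 0.
Iteration 1: rows with manager_id in {3} -> Walt (id 4, d 1), Carol (id 9, d 1), Karl (id 10, d 1).
Iteration 2: d < 1 fails for all current rows; recursion stops.
SUM(d) = 0 + 1 + 1 + 1 = 3.

3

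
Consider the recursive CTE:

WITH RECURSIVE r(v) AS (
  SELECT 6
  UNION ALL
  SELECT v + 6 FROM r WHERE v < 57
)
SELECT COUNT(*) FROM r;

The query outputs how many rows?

Base: v=6.
Iteration 1: 6 < 57 holds -> v = 6 + 6 = 12.
Iteration 2: 12 < 57 holds -> v = 12 + 6 = 18.
Iteration 3: 18 < 57 holds -> v = 18 + 6 = 24.
Iteration 4: 24 < 57 holds -> v = 24 + 6 = 30.
Iteration 5: 30 < 57 holds -> v = 30 + 6 = 36.
Iteration 6: 36 < 57 holds -> v = 36 + 6 = 42.
Iteration 7: 42 < 57 holds -> v = 42 + 6 = 48.
Iteration 8: 48 < 57 holds -> v = 48 + 6 = 54.
Iteration 9: 54 < 57 holds -> v = 54 + 6 = 60.
Iteration 10: 60 < 57 fails; recursion stops.
Total rows emitted: 10.

10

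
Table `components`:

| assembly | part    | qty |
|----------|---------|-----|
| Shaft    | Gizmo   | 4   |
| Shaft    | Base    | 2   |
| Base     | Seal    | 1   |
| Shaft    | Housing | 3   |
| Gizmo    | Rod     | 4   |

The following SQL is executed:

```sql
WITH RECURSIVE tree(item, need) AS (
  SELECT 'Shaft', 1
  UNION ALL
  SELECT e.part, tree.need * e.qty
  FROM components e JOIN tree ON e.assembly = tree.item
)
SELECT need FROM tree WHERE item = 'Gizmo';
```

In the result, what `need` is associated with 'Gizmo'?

Base: (Shaft, need=1).
Iteration 1: components of {Shaft} -> Base = 1*2 = 2, Gizmo = 1*4 = 4, Housing = 1*3 = 3.
Iteration 2: components of {Base,Gizmo,Housing} -> Rod = 4*4 = 16, Seal = 2*1 = 2.
Iteration 3: no further components; recursion stops.

4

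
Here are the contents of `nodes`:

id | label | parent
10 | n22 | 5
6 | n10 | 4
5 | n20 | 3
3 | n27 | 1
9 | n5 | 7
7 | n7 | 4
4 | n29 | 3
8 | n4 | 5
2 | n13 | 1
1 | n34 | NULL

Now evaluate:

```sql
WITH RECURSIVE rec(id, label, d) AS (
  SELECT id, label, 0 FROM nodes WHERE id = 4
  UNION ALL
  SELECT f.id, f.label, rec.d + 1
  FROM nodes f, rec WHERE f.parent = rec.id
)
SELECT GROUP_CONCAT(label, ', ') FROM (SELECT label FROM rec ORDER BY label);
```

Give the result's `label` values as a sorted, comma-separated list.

Base: id=4 (n29) at d 0.
Iteration 1: rows with parent in {4} -> n10 (id 6, d 1), n7 (id 7, d 1).
Iteration 2: rows with parent in {6,7} -> n5 (id 9, d 2).
Iteration 3: no rows with parent in {9}; recursion stops.

n10, n29, n5, n7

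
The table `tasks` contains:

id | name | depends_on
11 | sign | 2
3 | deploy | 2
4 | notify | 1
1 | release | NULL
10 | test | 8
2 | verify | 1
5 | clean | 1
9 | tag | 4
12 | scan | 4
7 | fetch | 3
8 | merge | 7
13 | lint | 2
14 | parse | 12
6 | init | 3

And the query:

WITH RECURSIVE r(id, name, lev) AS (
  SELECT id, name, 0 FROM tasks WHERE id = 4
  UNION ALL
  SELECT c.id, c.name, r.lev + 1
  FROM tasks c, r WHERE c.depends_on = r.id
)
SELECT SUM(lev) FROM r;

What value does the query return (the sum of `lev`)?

Base: id=4 (notify) at lev 0.
Iteration 1: rows with depends_on in {4} -> tag (id 9, lev 1), scan (id 12, lev 1).
Iteration 2: rows with depends_on in {9,12} -> parse (id 14, lev 2).
Iteration 3: no rows with depends_on in {14}; recursion stops.
SUM(lev) = 0 + 1 + 1 + 2 = 4.

4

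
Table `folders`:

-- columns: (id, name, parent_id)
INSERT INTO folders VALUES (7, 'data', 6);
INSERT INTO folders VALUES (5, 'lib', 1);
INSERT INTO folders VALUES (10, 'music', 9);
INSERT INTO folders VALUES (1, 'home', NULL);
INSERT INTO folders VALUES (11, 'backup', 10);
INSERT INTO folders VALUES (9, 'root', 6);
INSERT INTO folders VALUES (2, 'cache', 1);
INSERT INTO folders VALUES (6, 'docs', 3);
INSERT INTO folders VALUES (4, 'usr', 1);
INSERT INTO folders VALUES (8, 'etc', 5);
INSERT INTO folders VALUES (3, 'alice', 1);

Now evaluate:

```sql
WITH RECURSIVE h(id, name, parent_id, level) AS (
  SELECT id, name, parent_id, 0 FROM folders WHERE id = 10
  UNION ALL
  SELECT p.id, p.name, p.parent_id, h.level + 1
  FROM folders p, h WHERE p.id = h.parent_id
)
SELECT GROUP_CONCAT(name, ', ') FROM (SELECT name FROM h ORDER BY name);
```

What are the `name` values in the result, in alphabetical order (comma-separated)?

alice, docs, home, music, root

Base: id=10 (music), parent_id=9, level 0.
Iteration 1: join on id=9 -> root (id 9, parent_id=6, level 1).
Iteration 2: join on id=6 -> docs (id 6, parent_id=3, level 2).
Iteration 3: join on id=3 -> alice (id 3, parent_id=1, level 3).
Iteration 4: join on id=1 -> home (id 1, parent_id=NULL, level 4).
Iteration 5: parent_id is NULL; no match; recursion stops.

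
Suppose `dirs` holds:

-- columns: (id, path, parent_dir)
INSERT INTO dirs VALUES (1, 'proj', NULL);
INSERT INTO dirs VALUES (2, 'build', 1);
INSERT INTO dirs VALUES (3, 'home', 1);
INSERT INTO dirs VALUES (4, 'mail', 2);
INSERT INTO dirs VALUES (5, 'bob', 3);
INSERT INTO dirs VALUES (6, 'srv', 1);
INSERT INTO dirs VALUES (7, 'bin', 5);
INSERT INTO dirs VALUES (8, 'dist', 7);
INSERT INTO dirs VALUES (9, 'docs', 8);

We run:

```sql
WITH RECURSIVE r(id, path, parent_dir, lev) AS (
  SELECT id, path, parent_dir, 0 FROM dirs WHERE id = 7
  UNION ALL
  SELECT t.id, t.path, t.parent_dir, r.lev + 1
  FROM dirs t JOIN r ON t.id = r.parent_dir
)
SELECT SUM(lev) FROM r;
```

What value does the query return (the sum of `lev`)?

6

Base: id=7 (bin), parent_dir=5, lev 0.
Iteration 1: join on id=5 -> bob (id 5, parent_dir=3, lev 1).
Iteration 2: join on id=3 -> home (id 3, parent_dir=1, lev 2).
Iteration 3: join on id=1 -> proj (id 1, parent_dir=NULL, lev 3).
Iteration 4: parent_dir is NULL; no match; recursion stops.
SUM(lev) = 0 + 1 + 2 + 3 = 6.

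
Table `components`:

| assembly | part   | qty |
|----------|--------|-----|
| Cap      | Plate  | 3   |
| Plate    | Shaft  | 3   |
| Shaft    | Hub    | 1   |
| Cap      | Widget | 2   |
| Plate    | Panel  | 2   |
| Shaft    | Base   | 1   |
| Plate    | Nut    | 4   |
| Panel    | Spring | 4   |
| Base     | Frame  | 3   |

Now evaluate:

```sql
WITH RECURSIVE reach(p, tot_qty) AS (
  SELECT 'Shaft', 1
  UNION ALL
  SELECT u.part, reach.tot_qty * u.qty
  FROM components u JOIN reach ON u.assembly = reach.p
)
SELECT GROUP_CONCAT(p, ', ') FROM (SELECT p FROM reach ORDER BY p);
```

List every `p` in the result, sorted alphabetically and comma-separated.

Base: (Shaft, tot_qty=1).
Iteration 1: components of {Shaft} -> Base = 1*1 = 1, Hub = 1*1 = 1.
Iteration 2: components of {Base,Hub} -> Frame = 1*3 = 3.
Iteration 3: no further components; recursion stops.

Base, Frame, Hub, Shaft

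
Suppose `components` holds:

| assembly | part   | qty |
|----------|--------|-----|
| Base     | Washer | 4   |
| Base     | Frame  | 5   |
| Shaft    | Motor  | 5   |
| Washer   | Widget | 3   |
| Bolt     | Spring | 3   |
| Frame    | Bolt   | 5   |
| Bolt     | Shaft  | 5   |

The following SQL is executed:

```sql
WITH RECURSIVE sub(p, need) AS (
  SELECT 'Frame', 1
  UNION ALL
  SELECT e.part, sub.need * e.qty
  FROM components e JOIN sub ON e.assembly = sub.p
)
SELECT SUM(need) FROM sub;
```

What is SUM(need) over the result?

171

Base: (Frame, need=1).
Iteration 1: components of {Frame} -> Bolt = 1*5 = 5.
Iteration 2: components of {Bolt} -> Shaft = 5*5 = 25, Spring = 5*3 = 15.
Iteration 3: components of {Shaft,Spring} -> Motor = 25*5 = 125.
Iteration 4: no further components; recursion stops.
SUM(need) = 1 + 5 + 15 + 25 + 125 = 171.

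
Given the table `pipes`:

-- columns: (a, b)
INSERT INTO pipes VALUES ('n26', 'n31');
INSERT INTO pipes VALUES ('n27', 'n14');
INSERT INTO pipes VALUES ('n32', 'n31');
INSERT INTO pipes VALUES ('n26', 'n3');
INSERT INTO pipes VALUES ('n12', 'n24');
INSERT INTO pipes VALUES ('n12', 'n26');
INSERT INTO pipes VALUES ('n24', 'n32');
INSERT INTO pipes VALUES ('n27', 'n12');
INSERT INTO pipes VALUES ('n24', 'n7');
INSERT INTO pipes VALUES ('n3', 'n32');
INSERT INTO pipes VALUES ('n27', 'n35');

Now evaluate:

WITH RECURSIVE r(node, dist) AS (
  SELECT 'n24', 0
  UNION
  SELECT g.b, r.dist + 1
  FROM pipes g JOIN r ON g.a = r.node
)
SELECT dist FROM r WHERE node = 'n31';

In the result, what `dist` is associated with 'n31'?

Base: (n24, dist=0).
Iteration 1: edges from {n24} -> (n32, dist=1), (n7, dist=1).
Iteration 2: edges from {n32,n7} -> (n31, dist=2).
Iteration 3: no outgoing edges from {n31}; recursion stops.

2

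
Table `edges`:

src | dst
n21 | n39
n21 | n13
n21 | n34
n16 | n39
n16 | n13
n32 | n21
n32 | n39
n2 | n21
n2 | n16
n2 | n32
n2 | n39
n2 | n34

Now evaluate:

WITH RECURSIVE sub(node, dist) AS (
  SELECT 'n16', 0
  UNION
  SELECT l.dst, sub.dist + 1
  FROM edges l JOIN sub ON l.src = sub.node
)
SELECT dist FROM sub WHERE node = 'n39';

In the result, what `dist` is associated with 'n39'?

Base: (n16, dist=0).
Iteration 1: edges from {n16} -> (n13, dist=1), (n39, dist=1).
Iteration 2: no outgoing edges from {n13,n39}; recursion stops.

1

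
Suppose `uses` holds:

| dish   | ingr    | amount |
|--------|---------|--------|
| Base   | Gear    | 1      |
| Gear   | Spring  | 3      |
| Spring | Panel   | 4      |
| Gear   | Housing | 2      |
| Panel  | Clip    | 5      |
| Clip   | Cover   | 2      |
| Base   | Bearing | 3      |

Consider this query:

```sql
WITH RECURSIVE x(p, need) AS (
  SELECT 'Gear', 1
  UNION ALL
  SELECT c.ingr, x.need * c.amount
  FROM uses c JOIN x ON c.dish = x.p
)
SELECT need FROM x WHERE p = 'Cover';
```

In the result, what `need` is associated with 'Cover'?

120

Base: (Gear, need=1).
Iteration 1: components of {Gear} -> Housing = 1*2 = 2, Spring = 1*3 = 3.
Iteration 2: components of {Housing,Spring} -> Panel = 3*4 = 12.
Iteration 3: components of {Panel} -> Clip = 12*5 = 60.
Iteration 4: components of {Clip} -> Cover = 60*2 = 120.
Iteration 5: no further components; recursion stops.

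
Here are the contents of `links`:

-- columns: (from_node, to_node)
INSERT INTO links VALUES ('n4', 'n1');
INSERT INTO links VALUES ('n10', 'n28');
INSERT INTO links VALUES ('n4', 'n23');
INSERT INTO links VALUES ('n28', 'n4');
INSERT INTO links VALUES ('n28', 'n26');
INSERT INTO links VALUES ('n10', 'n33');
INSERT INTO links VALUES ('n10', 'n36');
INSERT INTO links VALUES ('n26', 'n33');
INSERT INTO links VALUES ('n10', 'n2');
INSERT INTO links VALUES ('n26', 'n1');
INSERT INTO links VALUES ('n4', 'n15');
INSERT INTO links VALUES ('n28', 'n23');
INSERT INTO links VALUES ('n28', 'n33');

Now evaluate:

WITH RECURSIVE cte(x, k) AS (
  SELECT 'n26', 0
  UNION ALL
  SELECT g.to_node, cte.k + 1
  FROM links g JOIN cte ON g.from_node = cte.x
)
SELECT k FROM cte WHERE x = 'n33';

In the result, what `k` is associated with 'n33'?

1

Base: (n26, k=0).
Iteration 1: edges from {n26} -> (n1, k=1), (n33, k=1).
Iteration 2: no outgoing edges from {n1,n33}; recursion stops.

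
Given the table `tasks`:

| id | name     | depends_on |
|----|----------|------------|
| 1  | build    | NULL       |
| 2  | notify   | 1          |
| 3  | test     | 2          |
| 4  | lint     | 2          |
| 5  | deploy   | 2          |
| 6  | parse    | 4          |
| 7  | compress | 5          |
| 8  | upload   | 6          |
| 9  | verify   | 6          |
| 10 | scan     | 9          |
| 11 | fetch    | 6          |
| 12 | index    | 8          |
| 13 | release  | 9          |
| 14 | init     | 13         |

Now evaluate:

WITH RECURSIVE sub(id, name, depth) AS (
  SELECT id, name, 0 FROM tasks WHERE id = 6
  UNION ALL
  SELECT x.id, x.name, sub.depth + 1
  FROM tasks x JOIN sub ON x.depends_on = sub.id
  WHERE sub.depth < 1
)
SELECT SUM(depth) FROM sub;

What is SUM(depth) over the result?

Base: id=6 (parse) at depth 0.
Iteration 1: rows with depends_on in {6} -> upload (id 8, depth 1), verify (id 9, depth 1), fetch (id 11, depth 1).
Iteration 2: depth < 1 fails for all current rows; recursion stops.
SUM(depth) = 0 + 1 + 1 + 1 = 3.

3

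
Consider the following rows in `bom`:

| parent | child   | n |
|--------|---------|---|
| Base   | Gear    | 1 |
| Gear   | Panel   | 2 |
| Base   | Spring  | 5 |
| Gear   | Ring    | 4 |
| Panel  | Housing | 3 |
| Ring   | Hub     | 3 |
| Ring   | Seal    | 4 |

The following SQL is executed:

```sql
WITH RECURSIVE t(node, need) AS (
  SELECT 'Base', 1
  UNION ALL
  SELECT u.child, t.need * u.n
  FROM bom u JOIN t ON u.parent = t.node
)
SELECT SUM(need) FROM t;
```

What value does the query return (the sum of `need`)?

47

Base: (Base, need=1).
Iteration 1: components of {Base} -> Gear = 1*1 = 1, Spring = 1*5 = 5.
Iteration 2: components of {Gear,Spring} -> Panel = 1*2 = 2, Ring = 1*4 = 4.
Iteration 3: components of {Panel,Ring} -> Housing = 2*3 = 6, Hub = 4*3 = 12, Seal = 4*4 = 16.
Iteration 4: no further components; recursion stops.
SUM(need) = 1 + 1 + 5 + 2 + 4 + 6 + 12 + 16 = 47.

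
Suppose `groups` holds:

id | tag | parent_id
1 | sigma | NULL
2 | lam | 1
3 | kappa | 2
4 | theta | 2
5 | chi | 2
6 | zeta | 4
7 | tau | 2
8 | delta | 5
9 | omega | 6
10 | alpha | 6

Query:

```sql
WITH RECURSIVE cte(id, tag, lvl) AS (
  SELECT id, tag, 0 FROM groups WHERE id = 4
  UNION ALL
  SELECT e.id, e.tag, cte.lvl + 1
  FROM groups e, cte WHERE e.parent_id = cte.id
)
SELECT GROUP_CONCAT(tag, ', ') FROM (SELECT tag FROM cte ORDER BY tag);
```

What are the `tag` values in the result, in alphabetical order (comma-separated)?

alpha, omega, theta, zeta

Base: id=4 (theta) at lvl 0.
Iteration 1: rows with parent_id in {4} -> zeta (id 6, lvl 1).
Iteration 2: rows with parent_id in {6} -> omega (id 9, lvl 2), alpha (id 10, lvl 2).
Iteration 3: no rows with parent_id in {9,10}; recursion stops.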